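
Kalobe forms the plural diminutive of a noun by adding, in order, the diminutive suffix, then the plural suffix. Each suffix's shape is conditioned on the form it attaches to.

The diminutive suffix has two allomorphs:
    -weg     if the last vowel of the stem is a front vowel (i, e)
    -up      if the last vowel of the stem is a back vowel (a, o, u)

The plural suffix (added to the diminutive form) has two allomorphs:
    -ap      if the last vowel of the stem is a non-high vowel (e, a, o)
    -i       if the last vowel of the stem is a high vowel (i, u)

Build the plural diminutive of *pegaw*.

*pegaw*: last vowel = /a/, a back vowel → -up → *pegawup*.
Since the last vowel of the diminutive form *pegawup* is /u/ (a high vowel), it takes -i, giving *pegawupi*.

pegawupi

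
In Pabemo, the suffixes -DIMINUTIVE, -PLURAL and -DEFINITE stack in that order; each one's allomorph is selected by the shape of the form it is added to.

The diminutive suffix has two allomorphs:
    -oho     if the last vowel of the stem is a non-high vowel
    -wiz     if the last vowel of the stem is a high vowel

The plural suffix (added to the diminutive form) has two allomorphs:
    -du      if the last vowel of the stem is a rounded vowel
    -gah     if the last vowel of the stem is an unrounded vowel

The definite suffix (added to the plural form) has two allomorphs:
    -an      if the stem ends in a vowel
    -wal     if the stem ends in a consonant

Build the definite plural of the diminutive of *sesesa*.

sesesaohoduan

*sesesa* — last vowel /a/ (a non-high vowel) → -oho → *sesesaoho*.
Since the last vowel of the diminutive form *sesesaoho* is /o/ (a rounded vowel), it takes -du, giving *sesesaohodu*.
The final sound of the plural form *sesesaohodu* is /u/, which is a vowel, so the definite suffix is -an, giving *sesesaohoduan*.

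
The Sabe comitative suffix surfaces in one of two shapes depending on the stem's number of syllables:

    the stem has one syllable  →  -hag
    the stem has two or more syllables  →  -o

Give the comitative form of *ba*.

*ba* (one syllable) → -hag → *bahag*.

bahag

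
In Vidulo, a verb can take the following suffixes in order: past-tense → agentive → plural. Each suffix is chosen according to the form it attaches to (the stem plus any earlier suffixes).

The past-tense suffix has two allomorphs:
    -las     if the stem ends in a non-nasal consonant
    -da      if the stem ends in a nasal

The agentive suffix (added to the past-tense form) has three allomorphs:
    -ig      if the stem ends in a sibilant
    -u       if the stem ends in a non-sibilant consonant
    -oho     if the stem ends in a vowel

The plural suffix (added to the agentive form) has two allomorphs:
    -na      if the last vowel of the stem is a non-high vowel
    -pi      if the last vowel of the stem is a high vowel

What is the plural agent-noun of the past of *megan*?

The final consonant of *megan* is /n/, which is a nasal, so the past-tense suffix is -da, giving *meganda*.
Since the final sound of the past-tense form *meganda* is /a/ (a vowel), it takes -oho, giving *megandaoho*.
The agentive form *megandaoho* — last vowel /o/ (a non-high vowel) → -na → *megandaohona*.

megandaohona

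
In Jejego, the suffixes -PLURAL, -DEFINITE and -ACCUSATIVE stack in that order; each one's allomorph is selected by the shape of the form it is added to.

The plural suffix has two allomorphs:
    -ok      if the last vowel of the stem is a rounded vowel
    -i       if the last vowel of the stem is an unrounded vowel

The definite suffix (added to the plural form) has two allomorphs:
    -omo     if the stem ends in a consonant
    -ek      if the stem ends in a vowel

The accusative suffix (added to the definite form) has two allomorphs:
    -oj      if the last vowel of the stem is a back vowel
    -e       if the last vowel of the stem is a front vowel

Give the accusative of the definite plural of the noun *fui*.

*fui*: last vowel = /i/, an unrounded vowel → -i → *fuii*.
The plural form *fuii* — final sound /i/ (a vowel) → -ek → *fuiiek*.
Since the last vowel of the definite form *fuiiek* is /e/ (a front vowel), it takes -e, giving *fuiieke*.

fuiieke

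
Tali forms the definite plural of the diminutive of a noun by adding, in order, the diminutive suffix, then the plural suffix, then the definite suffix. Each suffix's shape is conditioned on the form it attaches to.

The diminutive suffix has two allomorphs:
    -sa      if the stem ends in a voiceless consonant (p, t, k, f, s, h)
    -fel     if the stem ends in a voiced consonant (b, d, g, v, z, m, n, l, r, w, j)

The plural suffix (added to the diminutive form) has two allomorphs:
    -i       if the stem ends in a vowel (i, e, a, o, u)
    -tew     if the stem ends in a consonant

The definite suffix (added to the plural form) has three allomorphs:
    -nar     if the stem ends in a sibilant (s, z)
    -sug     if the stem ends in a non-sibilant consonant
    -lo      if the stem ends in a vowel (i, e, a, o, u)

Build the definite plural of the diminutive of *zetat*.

*zetat* — final consonant /t/ (voiceless) → -sa → *zetatsa*.
The diminutive form *zetatsa* — final sound /a/ (a vowel) → -i → *zetatsai*.
The plural form *zetatsai*: final sound = /i/, a vowel → -lo → *zetatsailo*.

zetatsailo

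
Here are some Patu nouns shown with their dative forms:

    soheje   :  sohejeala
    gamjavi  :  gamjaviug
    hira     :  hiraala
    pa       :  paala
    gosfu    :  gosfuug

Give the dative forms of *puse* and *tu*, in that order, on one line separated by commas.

The pattern is height harmony: -ug when the last vowel of the stem is a high vowel (*gamjavi*, *gosfu*); -ala when the last vowel of the stem is a non-high vowel (*soheje*, *hira*, *pa*).
Since the last vowel of *puse* is /e/ (a non-high vowel), it takes -ala, giving *puseala*.
The last vowel of *tu* is /u/, which is a high vowel, so the suffix is -ug, giving *tuug*.

puseala, tuug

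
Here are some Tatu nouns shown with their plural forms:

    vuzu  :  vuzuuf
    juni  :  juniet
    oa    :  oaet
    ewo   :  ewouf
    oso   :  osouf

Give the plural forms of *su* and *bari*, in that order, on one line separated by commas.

The pattern is rounding harmony: -uf when the last vowel of the stem is a rounded vowel (*vuzu*, *ewo*, *oso*); -et when the last vowel of the stem is an unrounded vowel (*juni*, *oa*).
*su*: last vowel = /u/, a rounded vowel → -uf → *suuf*.
Since the last vowel of *bari* is /i/ (an unrounded vowel), it takes -et, giving *bariet*.

suuf, bariet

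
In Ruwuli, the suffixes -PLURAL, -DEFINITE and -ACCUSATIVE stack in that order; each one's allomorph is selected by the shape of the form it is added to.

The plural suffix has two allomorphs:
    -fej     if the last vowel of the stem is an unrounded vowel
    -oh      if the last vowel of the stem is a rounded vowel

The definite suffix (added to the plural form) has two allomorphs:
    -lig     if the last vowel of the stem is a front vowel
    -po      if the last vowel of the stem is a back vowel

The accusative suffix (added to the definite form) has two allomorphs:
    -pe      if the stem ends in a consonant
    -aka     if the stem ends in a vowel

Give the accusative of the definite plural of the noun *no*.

Since the last vowel of *no* is /o/ (a rounded vowel), it takes -oh, giving *nooh*.
Since the last vowel of the plural form *nooh* is /o/ (a back vowel), it takes -po, giving *noohpo*.
The definite form *noohpo* — final sound /o/ (a vowel) → -aka → *noohpoaka*.

noohpoaka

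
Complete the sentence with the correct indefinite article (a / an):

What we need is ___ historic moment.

a

The indefinite article is chosen by the initial *sound* of the following word, not its spelling.
*historic* begins with the sound /h/ (h is pronounced in standard usage) — a consonant sound.
So the article is *a*: What we need is a historic moment.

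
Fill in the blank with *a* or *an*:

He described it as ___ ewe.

a

The indefinite article is chosen by the initial *sound* of the following word, not its spelling.
*ewe* begins with the sound /juː/ (pronounced /juː/) — a consonant sound.
So the article is *a*: He described it as a ewe.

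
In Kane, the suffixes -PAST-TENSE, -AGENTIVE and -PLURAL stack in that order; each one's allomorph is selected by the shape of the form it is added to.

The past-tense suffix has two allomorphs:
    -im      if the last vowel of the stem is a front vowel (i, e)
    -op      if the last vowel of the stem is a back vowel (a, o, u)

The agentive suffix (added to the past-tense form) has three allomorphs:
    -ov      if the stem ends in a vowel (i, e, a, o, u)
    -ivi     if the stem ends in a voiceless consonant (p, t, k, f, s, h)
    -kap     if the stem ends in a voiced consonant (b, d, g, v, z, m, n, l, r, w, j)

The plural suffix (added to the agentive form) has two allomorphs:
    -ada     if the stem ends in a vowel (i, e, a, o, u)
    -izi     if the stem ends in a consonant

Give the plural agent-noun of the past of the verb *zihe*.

*zihe*: last vowel = /e/, a front vowel → -im → *ziheim*.
Since the final sound of the past-tense form *ziheim* is /m/ (a voiced consonant), it takes -kap, giving *ziheimkap*.
The agentive form *ziheimkap* — final sound /p/ (a consonant) → -izi → *ziheimkapizi*.

ziheimkapizi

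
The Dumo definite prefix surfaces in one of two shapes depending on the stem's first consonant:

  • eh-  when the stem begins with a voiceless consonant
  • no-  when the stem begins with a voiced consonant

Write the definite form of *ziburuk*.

noziburuk

The first consonant of *ziburuk* is /z/, which is voiced, so the prefix is no-, giving *noziburuk*.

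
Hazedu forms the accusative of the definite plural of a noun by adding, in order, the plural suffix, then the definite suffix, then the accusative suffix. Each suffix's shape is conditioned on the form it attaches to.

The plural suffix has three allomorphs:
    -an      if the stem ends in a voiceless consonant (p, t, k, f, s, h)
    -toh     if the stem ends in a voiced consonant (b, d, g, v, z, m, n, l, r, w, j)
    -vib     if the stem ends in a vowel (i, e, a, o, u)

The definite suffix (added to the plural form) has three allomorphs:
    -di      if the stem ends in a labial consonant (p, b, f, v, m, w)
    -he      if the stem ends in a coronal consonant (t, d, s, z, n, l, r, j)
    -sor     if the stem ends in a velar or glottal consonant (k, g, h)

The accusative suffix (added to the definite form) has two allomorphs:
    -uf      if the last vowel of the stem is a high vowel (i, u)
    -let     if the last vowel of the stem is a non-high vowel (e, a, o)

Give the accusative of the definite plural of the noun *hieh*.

hiehanhelet

The final sound of *hieh* is /h/, which is a voiceless consonant, so the plural suffix is -an, giving *hiehan*.
Since the final consonant of the plural form *hiehan* is /n/ (coronal), it takes -he, giving *hiehanhe*.
The definite form *hiehanhe* — last vowel /e/ (a non-high vowel) → -let → *hiehanhelet*.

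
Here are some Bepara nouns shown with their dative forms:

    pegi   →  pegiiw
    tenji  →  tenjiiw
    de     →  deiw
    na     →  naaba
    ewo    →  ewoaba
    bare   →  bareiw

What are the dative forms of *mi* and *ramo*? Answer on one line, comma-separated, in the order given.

The suffix is conditioned by the last vowel: -iw when the last vowel of the stem is a front vowel (*pegi*, *tenji*, *de*, *bare*); -aba when the last vowel of the stem is a back vowel (*na*, *ewo*).
*mi* — last vowel /i/ (a front vowel) → -iw → *miiw*.
Since the last vowel of *ramo* is /o/ (a back vowel), it takes -aba, giving *ramoaba*.

miiw, ramoaba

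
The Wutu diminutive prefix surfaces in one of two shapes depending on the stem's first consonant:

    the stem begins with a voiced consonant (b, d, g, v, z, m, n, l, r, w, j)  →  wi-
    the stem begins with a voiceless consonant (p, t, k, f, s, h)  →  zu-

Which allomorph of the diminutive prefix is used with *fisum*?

The first consonant of *fisum* is /f/, which is voiceless, so the prefix is zu-.

zu-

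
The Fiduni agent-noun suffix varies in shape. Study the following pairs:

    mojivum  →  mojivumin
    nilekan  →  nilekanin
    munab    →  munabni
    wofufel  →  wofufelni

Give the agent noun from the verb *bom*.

Looking at the final consonant of each stem: -in when the stem ends in a nasal (*mojivum*, *nilekan*); -ni when the stem ends in a non-nasal consonant (*munab*, *wofufel*).
The final consonant of *bom* is /m/, which is a nasal, so the suffix is -in, giving *bomin*.

bomin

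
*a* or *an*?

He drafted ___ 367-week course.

a

The indefinite article is chosen by the initial *sound* of the following word, not its spelling.
The number *367* is spoken "three hundred …", beginning with /θriː/ — a consonant sound.
So the article is *a*: He drafted a 367-week course.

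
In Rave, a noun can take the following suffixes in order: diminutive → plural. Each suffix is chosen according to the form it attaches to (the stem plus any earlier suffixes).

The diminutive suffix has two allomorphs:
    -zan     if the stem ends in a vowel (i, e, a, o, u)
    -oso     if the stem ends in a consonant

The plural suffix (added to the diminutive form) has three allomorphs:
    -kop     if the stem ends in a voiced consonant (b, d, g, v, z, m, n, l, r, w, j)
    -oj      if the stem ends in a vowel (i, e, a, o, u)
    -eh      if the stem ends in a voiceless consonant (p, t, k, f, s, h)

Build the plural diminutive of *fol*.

folosooj

*fol*: final sound = /l/, a consonant → -oso → *foloso*.
The diminutive form *foloso* — final sound /o/ (a vowel) → -oj → *folosooj*.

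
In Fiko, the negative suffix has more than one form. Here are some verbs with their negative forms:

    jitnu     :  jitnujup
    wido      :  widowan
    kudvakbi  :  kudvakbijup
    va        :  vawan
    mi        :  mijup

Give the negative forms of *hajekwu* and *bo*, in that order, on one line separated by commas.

hajekwujup, bowan

The pattern is height harmony: -jup when the last vowel of the stem is a high vowel (*jitnu*, *kudvakbi*, *mi*); -wan when the last vowel of the stem is a non-high vowel (*wido*, *va*).
The last vowel of *hajekwu* is /u/, which is a high vowel, so the suffix is -jup, giving *hajekwujup*.
*bo*: last vowel = /o/, a non-high vowel → -wan → *bowan*.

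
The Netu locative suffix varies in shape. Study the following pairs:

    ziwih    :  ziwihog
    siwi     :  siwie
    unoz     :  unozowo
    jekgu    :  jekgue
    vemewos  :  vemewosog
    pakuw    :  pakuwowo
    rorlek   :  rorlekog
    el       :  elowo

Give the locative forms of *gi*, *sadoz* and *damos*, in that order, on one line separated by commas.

gie, sadozowo, damosog

The suffix is conditioned by the final sound: -og when the stem ends in a voiceless consonant (*ziwih*, *vemewos*, *rorlek*); -owo when the stem ends in a voiced consonant (*unoz*, *pakuw*, *el*); -e when the stem ends in a vowel (*siwi*, *jekgu*).
The final sound of *gi* is /i/, which is a vowel, so the suffix is -e, giving *gie*.
*sadoz*: final sound = /z/, a voiced consonant → -owo → *sadozowo*.
*damos* — final sound /s/ (a voiceless consonant) → -og → *damosog*.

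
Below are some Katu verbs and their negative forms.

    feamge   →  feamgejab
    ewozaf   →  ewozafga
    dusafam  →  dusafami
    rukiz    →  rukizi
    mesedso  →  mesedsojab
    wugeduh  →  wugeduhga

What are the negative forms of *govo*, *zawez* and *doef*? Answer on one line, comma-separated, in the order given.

The suffix is conditioned by the final sound: -ga when the stem ends in a voiceless consonant (*ewozaf*, *wugeduh*); -i when the stem ends in a voiced consonant (*dusafam*, *rukiz*); -jab when the stem ends in a vowel (*feamge*, *mesedso*).
*govo* — final sound /o/ (a vowel) → -jab → *govojab*.
*zawez*: final sound = /z/, a voiced consonant → -i → *zawezi*.
*doef*: final sound = /f/, a voiceless consonant → -ga → *doefga*.

govojab, zawezi, doefga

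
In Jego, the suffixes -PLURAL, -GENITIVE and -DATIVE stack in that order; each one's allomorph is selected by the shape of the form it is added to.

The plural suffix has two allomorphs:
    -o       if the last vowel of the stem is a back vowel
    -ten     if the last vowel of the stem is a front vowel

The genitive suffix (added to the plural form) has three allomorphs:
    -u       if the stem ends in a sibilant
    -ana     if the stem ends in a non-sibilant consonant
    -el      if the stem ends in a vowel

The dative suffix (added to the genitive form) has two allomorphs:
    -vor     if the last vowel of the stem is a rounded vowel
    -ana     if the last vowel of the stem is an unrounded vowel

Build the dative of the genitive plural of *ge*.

getenanaana

*ge*: last vowel = /e/, a front vowel → -ten → *geten*.
Since the final sound of the plural form *geten* is /n/ (a non-sibilant consonant), it takes -ana, giving *getenana*.
The last vowel of the genitive form *getenana* is /a/, which is an unrounded vowel, so the dative suffix is -ana, giving *getenanaana*.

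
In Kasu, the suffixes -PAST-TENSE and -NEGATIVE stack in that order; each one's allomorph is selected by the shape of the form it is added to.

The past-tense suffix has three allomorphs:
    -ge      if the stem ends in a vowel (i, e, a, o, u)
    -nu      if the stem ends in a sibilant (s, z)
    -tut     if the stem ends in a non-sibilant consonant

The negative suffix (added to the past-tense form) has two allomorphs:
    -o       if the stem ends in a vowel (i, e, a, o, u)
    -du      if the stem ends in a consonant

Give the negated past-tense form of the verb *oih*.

oihtutdu

The final sound of *oih* is /h/, which is a non-sibilant consonant, so the past-tense suffix is -tut, giving *oihtut*.
The past-tense form *oihtut*: final sound = /t/, a consonant → -du → *oihtutdu*.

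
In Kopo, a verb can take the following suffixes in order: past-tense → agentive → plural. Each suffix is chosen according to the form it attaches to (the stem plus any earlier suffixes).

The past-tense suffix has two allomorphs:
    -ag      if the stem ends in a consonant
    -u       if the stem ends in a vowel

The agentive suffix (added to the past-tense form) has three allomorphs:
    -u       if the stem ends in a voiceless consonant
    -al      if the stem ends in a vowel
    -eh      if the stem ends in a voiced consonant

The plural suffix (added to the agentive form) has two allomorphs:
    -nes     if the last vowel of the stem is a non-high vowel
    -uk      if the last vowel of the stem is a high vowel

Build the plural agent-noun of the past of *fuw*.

Since the final sound of *fuw* is /w/ (a consonant), it takes -ag, giving *fuwag*.
Since the final sound of the past-tense form *fuwag* is /g/ (a voiced consonant), it takes -eh, giving *fuwageh*.
The last vowel of the agentive form *fuwageh* is /e/, which is a non-high vowel, so the plural suffix is -nes, giving *fuwagehnes*.

fuwagehnes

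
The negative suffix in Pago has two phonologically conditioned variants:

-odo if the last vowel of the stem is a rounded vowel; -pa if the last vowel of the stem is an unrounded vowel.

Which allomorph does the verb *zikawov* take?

*zikawov* — last vowel /o/ (a rounded vowel) → -odo.

-odo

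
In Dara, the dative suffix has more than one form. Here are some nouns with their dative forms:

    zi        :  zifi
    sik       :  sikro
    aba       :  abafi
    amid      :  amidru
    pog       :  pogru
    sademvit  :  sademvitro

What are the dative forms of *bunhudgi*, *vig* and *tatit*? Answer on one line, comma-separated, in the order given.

The suffix is conditioned by the final sound: -ro when the stem ends in a voiceless consonant (*sik*, *sademvit*); -ru when the stem ends in a voiced consonant (*amid*, *pog*); -fi when the stem ends in a vowel (*zi*, *aba*).
*bunhudgi*: final sound = /i/, a vowel → -fi → *bunhudgifi*.
The final sound of *vig* is /g/, which is a voiced consonant, so the suffix is -ru, giving *vigru*.
Since the final sound of *tatit* is /t/ (a voiceless consonant), it takes -ro, giving *tatitro*.

bunhudgifi, vigru, tatitro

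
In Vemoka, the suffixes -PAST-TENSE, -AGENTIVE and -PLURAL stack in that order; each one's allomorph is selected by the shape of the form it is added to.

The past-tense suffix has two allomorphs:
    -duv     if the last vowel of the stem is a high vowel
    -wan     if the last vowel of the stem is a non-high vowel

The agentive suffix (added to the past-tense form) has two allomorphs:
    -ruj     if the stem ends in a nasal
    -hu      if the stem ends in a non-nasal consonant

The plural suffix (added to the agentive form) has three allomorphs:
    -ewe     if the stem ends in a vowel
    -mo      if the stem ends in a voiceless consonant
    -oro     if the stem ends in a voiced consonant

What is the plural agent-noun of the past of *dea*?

*dea* — last vowel /a/ (a non-high vowel) → -wan → *deawan*.
Since the final consonant of the past-tense form *deawan* is /n/ (a nasal), it takes -ruj, giving *deawanruj*.
The final sound of the agentive form *deawanruj* is /j/, which is a voiced consonant, so the plural suffix is -oro, giving *deawanrujoro*.

deawanrujoro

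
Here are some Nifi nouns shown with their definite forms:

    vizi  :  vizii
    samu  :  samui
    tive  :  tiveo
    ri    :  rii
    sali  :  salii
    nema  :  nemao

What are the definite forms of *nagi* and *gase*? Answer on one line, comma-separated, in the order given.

nagii, gaseo

The pattern is height harmony: -i when the last vowel of the stem is a high vowel (*vizi*, *samu*, *ri*, *sali*); -o when the last vowel of the stem is a non-high vowel (*tive*, *nema*).
The last vowel of *nagi* is /i/, which is a high vowel, so the suffix is -i, giving *nagii*.
The last vowel of *gase* is /e/, which is a non-high vowel, so the suffix is -o, giving *gaseo*.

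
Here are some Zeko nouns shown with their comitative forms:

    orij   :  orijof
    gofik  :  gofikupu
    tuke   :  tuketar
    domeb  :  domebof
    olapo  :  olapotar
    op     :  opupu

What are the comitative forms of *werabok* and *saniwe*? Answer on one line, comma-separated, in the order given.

The pattern is voicing of the final sound: -upu when the stem ends in a voiceless consonant (*gofik*, *op*); -of when the stem ends in a voiced consonant (*orij*, *domeb*); -tar when the stem ends in a vowel (*tuke*, *olapo*).
*werabok* — final sound /k/ (a voiceless consonant) → -upu → *werabokupu*.
*saniwe* — final sound /e/ (a vowel) → -tar → *saniwetar*.

werabokupu, saniwetar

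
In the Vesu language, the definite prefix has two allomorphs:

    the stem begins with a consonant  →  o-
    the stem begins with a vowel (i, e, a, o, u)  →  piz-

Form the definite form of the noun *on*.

Since the first sound of *on* is /o/ (a vowel), it takes piz-, giving *pizon*.

pizon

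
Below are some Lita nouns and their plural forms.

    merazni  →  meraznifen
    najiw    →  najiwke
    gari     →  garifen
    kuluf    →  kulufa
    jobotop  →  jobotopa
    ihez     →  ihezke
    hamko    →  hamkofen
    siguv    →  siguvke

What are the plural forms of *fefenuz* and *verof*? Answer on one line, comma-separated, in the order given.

Looking at the final sound of each stem: -a when the stem ends in a voiceless consonant (*kuluf*, *jobotop*); -ke when the stem ends in a voiced consonant (*najiw*, *ihez*, *siguv*); -fen when the stem ends in a vowel (*merazni*, *gari*, *hamko*).
The final sound of *fefenuz* is /z/, which is a voiced consonant, so the suffix is -ke, giving *fefenuzke*.
Since the final sound of *verof* is /f/ (a voiceless consonant), it takes -a, giving *verofa*.

fefenuzke, verofa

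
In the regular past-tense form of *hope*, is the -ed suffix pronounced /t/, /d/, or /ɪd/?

/t/

The stem *hope* ends in a voiceless consonant other than /t/.
The -ed suffix is realized as /ɪd/ after /t, d/; as /t/ after other voiceless consonants; and as /d/ after other voiced sounds.
So -ed on *hope* is pronounced /t/.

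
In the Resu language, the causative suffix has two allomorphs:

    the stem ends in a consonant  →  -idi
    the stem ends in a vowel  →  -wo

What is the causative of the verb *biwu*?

The final sound of *biwu* is /u/, which is a vowel, so the suffix is -wo, giving *biwuwo*.

biwuwo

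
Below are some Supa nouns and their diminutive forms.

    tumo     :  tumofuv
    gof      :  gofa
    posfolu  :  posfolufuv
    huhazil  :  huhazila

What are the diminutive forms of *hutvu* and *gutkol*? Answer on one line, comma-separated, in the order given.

The pattern is consonant vs. vowel: -a when the stem ends in a consonant (*gof*, *huhazil*); -fuv when the stem ends in a vowel (*tumo*, *posfolu*).
Since the final sound of *hutvu* is /u/ (a vowel), it takes -fuv, giving *hutvufuv*.
*gutkol* — final sound /l/ (a consonant) → -a → *gutkola*.

hutvufuv, gutkola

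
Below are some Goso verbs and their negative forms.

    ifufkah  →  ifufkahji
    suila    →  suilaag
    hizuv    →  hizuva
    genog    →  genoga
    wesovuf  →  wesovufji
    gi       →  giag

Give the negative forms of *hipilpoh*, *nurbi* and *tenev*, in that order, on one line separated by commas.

hipilpohji, nurbiag, teneva

The pattern is voicing of the final sound: -ji when the stem ends in a voiceless consonant (*ifufkah*, *wesovuf*); -a when the stem ends in a voiced consonant (*hizuv*, *genog*); -ag when the stem ends in a vowel (*suila*, *gi*).
*hipilpoh* — final sound /h/ (a voiceless consonant) → -ji → *hipilpohji*.
Since the final sound of *nurbi* is /i/ (a vowel), it takes -ag, giving *nurbiag*.
The final sound of *tenev* is /v/, which is a voiced consonant, so the suffix is -a, giving *teneva*.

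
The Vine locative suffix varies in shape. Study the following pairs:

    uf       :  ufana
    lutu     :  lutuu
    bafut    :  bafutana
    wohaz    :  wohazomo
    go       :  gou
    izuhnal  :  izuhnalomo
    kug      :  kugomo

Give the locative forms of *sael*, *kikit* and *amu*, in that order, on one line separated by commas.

Looking at the final sound of each stem: -ana when the stem ends in a voiceless consonant (*uf*, *bafut*); -omo when the stem ends in a voiced consonant (*wohaz*, *izuhnal*, *kug*); -u when the stem ends in a vowel (*lutu*, *go*).
*sael* — final sound /l/ (a voiced consonant) → -omo → *saelomo*.
The final sound of *kikit* is /t/, which is a voiceless consonant, so the suffix is -ana, giving *kikitana*.
The final sound of *amu* is /u/, which is a vowel, so the suffix is -u, giving *amuu*.

saelomo, kikitana, amuu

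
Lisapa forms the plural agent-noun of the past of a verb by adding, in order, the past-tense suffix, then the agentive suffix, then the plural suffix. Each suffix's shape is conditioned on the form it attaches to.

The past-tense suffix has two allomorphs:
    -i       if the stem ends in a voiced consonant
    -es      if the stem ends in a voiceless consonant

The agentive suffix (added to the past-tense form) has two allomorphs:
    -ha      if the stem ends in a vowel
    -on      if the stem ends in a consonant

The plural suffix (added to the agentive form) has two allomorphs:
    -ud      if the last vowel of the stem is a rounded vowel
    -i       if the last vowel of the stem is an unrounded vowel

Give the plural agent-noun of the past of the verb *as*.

asesonud

Since the final consonant of *as* is /s/ (voiceless), it takes -es, giving *ases*.
The past-tense form *ases*: final sound = /s/, a consonant → -on → *aseson*.
The agentive form *aseson* — last vowel /o/ (a rounded vowel) → -ud → *asesonud*.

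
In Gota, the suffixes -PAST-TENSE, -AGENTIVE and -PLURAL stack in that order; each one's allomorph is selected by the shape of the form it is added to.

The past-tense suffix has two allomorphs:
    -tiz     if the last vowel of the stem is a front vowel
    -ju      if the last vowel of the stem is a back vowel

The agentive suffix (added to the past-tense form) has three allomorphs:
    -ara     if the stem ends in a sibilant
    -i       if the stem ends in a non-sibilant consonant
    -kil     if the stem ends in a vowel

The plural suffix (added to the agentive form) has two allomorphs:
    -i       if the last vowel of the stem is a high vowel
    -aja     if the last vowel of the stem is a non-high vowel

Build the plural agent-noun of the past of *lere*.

*lere* — last vowel /e/ (a front vowel) → -tiz → *leretiz*.
The past-tense form *leretiz* — final sound /z/ (a sibilant) → -ara → *leretizara*.
The agentive form *leretizara* — last vowel /a/ (a non-high vowel) → -aja → *leretizaraaja*.

leretizaraaja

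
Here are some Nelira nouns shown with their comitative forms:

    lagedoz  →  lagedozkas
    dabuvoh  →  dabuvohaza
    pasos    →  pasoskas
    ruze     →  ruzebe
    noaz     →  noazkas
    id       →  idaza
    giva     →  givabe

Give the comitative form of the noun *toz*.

tozkas

The alternation tracks the final sound of the stem — -kas when the stem ends in a sibilant (*lagedoz*, *pasos*, *noaz*); -aza when the stem ends in a non-sibilant consonant (*dabuvoh*, *id*); -be when the stem ends in a vowel (*ruze*, *giva*).
Since the final sound of *toz* is /z/ (a sibilant), it takes -kas, giving *tozkas*.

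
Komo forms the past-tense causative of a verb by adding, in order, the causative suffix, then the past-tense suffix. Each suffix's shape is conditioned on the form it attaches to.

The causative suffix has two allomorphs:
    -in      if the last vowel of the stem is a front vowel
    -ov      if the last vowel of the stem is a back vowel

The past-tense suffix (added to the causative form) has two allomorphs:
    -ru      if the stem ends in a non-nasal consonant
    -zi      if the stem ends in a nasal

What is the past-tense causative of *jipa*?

jipaovru

*jipa* — last vowel /a/ (a back vowel) → -ov → *jipaov*.
The causative form *jipaov* — final consonant /v/ (non-nasal) → -ru → *jipaovru*.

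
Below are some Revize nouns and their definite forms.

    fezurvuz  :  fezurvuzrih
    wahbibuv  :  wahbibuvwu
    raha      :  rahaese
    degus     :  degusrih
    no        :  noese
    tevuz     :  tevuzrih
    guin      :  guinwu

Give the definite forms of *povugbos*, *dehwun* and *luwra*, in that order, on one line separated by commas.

The alternation tracks the final sound of the stem — -rih when the stem ends in a sibilant (*fezurvuz*, *degus*, *tevuz*); -wu when the stem ends in a non-sibilant consonant (*wahbibuv*, *guin*); -ese when the stem ends in a vowel (*raha*, *no*).
*povugbos* — final sound /s/ (a sibilant) → -rih → *povugbosrih*.
*dehwun* — final sound /n/ (a non-sibilant consonant) → -wu → *dehwunwu*.
*luwra*: final sound = /a/, a vowel → -ese → *luwraese*.

povugbosrih, dehwunwu, luwraese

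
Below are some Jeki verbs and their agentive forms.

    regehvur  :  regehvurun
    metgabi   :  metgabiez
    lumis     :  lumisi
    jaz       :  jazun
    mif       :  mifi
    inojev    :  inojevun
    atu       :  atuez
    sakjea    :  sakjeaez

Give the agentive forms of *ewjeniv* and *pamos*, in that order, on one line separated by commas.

ewjenivun, pamosi

The pattern is voicing of the final sound: -i when the stem ends in a voiceless consonant (*lumis*, *mif*); -un when the stem ends in a voiced consonant (*regehvur*, *jaz*, *inojev*); -ez when the stem ends in a vowel (*metgabi*, *atu*, *sakjea*).
The final sound of *ewjeniv* is /v/, which is a voiced consonant, so the suffix is -un, giving *ewjenivun*.
Since the final sound of *pamos* is /s/ (a voiceless consonant), it takes -i, giving *pamosi*.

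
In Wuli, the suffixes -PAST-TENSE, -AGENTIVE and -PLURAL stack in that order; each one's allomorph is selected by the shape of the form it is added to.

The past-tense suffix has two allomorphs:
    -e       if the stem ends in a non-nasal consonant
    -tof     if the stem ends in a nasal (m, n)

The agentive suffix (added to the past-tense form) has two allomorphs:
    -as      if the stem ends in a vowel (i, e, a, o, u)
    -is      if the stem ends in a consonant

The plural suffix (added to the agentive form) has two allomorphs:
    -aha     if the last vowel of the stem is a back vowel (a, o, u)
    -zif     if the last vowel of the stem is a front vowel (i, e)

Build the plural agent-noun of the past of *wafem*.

wafemtofiszif

The final consonant of *wafem* is /m/, which is a nasal, so the past-tense suffix is -tof, giving *wafemtof*.
The final sound of the past-tense form *wafemtof* is /f/, which is a consonant, so the agentive suffix is -is, giving *wafemtofis*.
Since the last vowel of the agentive form *wafemtofis* is /i/ (a front vowel), it takes -zif, giving *wafemtofiszif*.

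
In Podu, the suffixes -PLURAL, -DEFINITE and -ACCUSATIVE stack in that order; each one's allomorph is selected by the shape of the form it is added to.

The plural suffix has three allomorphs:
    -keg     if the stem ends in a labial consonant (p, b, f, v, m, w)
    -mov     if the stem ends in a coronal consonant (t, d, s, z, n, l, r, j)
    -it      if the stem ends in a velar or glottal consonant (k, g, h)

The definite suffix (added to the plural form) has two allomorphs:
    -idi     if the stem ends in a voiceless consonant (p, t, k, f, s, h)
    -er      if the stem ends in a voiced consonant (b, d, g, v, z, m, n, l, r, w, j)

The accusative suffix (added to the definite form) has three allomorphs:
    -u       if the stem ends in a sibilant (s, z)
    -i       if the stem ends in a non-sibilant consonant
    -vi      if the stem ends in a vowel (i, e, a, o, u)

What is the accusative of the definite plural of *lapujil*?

lapujilmoveri

*lapujil*: final consonant = /l/, coronal → -mov → *lapujilmov*.
The final consonant of the plural form *lapujilmov* is /v/, which is voiced, so the definite suffix is -er, giving *lapujilmover*.
Since the final sound of the definite form *lapujilmover* is /r/ (a non-sibilant consonant), it takes -i, giving *lapujilmoveri*.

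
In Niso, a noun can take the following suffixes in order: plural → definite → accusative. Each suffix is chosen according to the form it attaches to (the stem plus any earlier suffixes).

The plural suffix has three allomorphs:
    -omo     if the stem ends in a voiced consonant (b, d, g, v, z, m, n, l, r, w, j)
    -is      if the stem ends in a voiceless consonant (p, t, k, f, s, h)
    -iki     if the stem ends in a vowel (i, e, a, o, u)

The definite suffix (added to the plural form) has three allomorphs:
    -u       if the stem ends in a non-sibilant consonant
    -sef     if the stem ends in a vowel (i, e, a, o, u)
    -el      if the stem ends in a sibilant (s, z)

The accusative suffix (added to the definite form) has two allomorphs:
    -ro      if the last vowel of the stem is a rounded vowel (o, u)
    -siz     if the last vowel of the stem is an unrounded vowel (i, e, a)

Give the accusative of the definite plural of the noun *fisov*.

fisovomosefsiz

*fisov* — final sound /v/ (a voiced consonant) → -omo → *fisovomo*.
The plural form *fisovomo*: final sound = /o/, a vowel → -sef → *fisovomosef*.
Since the last vowel of the definite form *fisovomosef* is /e/ (an unrounded vowel), it takes -siz, giving *fisovomosefsiz*.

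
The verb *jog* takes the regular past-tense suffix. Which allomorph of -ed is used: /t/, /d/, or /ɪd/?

/d/

The stem *jog* ends in a voiced sound other than /d/.
The -ed suffix is realized as /ɪd/ after /t, d/; as /t/ after other voiceless consonants; and as /d/ after other voiced sounds.
So -ed on *jog* is pronounced /d/.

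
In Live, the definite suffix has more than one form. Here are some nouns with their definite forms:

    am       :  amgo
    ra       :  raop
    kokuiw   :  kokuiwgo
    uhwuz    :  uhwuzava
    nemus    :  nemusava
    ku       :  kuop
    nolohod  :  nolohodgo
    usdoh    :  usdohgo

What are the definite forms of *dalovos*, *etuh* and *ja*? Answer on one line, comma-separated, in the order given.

dalovosava, etuhgo, jaop

The suffix is conditioned by the final sound: -ava when the stem ends in a sibilant (*uhwuz*, *nemus*); -go when the stem ends in a non-sibilant consonant (*am*, *kokuiw*, *nolohod*, *usdoh*); -op when the stem ends in a vowel (*ra*, *ku*).
*dalovos*: final sound = /s/, a sibilant → -ava → *dalovosava*.
*etuh* — final sound /h/ (a non-sibilant consonant) → -go → *etuhgo*.
The final sound of *ja* is /a/, which is a vowel, so the suffix is -op, giving *jaop*.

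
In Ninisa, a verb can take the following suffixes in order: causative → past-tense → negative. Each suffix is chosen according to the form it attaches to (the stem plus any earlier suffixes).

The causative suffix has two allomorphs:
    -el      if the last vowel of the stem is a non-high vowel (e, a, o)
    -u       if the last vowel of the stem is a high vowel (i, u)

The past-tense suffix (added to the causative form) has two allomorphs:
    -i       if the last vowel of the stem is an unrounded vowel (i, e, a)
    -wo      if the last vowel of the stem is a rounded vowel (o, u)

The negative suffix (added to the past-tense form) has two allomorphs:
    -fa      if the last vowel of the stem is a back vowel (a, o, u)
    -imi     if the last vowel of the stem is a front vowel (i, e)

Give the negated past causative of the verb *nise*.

Since the last vowel of *nise* is /e/ (a non-high vowel), it takes -el, giving *niseel*.
Since the last vowel of the causative form *niseel* is /e/ (an unrounded vowel), it takes -i, giving *niseeli*.
Since the last vowel of the past-tense form *niseeli* is /i/ (a front vowel), it takes -imi, giving *niseeliimi*.

niseeliimi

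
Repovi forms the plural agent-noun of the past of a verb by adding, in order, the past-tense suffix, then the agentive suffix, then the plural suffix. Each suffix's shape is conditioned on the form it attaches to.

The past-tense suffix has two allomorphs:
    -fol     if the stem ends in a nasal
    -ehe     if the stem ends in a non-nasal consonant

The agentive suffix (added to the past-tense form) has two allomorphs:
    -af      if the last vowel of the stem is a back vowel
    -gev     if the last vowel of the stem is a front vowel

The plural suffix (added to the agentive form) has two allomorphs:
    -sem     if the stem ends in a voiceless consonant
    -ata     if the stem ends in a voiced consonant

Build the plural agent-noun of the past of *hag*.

The final consonant of *hag* is /g/, which is non-nasal, so the past-tense suffix is -ehe, giving *hagehe*.
The past-tense form *hagehe* — last vowel /e/ (a front vowel) → -gev → *hagehegev*.
Since the final consonant of the agentive form *hagehegev* is /v/ (voiced), it takes -ata, giving *hagehegevata*.

hagehegevata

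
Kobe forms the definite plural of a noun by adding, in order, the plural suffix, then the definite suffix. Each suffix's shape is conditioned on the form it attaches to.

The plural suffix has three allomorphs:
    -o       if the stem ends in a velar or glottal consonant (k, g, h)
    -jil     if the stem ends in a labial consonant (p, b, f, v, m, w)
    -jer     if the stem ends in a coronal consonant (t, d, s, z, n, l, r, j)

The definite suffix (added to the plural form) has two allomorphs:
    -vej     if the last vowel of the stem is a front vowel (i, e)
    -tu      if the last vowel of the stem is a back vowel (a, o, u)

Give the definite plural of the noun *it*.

Since the final consonant of *it* is /t/ (coronal), it takes -jer, giving *itjer*.
The last vowel of the plural form *itjer* is /e/, which is a front vowel, so the definite suffix is -vej, giving *itjervej*.

itjervej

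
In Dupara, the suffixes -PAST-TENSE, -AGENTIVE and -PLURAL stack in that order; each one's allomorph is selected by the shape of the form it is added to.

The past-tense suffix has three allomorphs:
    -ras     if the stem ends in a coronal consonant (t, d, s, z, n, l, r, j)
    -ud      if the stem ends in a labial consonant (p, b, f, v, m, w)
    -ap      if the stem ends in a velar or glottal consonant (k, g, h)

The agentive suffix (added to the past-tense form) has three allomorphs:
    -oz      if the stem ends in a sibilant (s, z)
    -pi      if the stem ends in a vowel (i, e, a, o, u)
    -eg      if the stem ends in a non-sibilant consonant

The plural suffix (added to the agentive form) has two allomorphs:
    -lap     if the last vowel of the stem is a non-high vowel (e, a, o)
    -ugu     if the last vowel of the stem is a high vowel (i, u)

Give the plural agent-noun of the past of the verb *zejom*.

*zejom* — final consonant /m/ (labial) → -ud → *zejomud*.
The final sound of the past-tense form *zejomud* is /d/, which is a non-sibilant consonant, so the agentive suffix is -eg, giving *zejomudeg*.
The last vowel of the agentive form *zejomudeg* is /e/, which is a non-high vowel, so the plural suffix is -lap, giving *zejomudeglap*.

zejomudeglap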